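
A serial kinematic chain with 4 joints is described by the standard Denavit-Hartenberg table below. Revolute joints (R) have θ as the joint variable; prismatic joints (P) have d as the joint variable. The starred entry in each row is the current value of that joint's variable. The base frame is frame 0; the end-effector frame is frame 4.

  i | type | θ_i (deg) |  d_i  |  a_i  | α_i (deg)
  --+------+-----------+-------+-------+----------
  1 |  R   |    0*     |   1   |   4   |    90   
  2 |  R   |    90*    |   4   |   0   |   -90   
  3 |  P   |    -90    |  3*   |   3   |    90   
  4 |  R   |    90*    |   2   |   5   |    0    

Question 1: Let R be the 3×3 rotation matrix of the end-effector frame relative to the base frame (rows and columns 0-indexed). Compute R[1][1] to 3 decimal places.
End-effector y-axis (col 1 of R) = (-0.0000,1.0000,-0.0000)
R[1][1] = 1.0000

1.000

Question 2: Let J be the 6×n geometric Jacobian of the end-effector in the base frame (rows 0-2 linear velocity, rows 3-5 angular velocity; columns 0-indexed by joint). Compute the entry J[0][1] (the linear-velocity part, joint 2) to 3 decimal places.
axis z_1 = (0.0000,-1.0000,0.0000); lever o_n−o_1 = (-8.0000,-7.0000,-2.0000)
cross product → J_v[:, 1] = (2.0000,-0.0000,-8.0000)
J_ω[:, 1] = z_1
entry J[0][1] = 2.0000

2.000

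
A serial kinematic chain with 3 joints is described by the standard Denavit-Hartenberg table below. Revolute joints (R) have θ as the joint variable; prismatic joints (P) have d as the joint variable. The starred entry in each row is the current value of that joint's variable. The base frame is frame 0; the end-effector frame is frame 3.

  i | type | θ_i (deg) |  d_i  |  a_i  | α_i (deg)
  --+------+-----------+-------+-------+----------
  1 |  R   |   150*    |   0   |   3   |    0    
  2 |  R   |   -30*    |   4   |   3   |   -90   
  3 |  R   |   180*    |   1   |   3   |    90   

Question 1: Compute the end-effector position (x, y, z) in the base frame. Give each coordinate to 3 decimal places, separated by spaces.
after link 1: o_1 = (-2.5981, 1.5000, 0.0000)
after link 2: o_2 = (-4.0981, 4.0981, 4.0000)
after link 3: o_3 = (-3.4641, 1.0000, 4.0000)

-3.464 1.000 4.000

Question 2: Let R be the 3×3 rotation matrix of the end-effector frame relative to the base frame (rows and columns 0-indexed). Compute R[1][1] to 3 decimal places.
End-effector y-axis (col 1 of R) = (-0.8660,-0.5000,0.0000)
R[1][1] = -0.5000

-0.500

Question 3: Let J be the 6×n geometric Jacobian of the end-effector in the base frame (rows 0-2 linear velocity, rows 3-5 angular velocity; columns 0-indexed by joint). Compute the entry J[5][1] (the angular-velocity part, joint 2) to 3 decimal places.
1.000

axis z_1 = (0.0000,0.0000,1.0000); lever o_n−o_1 = (-0.8660,-0.5000,4.0000)
cross product → J_v[:, 1] = (0.5000,-0.8660,0.0000)
J_ω[:, 1] = z_1
entry J[5][1] = 1.0000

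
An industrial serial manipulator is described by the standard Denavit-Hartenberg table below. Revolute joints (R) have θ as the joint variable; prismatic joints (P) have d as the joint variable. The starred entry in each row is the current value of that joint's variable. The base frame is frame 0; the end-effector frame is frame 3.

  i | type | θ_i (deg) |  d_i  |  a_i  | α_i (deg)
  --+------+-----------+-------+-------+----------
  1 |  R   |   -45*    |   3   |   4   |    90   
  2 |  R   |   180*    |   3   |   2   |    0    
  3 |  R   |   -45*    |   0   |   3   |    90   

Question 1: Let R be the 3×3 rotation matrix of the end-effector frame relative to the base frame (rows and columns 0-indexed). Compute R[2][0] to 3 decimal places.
0.707

End-effector x-axis (col 0 of R) = (-0.5000,0.5000,0.7071)
R[2][0] = 0.7071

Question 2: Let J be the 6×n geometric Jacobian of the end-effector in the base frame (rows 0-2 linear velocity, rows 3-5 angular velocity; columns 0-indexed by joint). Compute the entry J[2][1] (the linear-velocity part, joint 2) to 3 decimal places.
axis z_1 = (-0.7071,-0.7071,0.0000); lever o_n−o_1 = (-5.0355,0.7929,2.1213)
cross product → J_v[:, 1] = (-1.5000,1.5000,-4.1213)
J_ω[:, 1] = z_1
entry J[2][1] = -4.1213

-4.121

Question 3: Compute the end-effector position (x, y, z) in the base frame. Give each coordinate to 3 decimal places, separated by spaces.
after link 1: o_1 = (2.8284, -2.8284, 3.0000)
after link 2: o_2 = (-0.7071, -3.5355, 3.0000)
after link 3: o_3 = (-2.2071, -2.0355, 5.1213)

-2.207 -2.036 5.121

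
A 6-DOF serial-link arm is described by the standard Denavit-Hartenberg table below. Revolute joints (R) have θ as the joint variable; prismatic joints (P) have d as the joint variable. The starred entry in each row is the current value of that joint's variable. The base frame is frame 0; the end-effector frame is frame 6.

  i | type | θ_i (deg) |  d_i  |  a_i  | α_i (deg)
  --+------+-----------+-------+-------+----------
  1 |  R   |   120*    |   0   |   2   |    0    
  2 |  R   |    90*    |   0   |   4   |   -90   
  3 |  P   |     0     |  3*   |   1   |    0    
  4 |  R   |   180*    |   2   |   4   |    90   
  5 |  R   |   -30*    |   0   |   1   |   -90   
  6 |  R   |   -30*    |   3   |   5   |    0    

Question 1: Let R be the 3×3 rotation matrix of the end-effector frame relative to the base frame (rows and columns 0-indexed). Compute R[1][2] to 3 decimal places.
-0.500

End-effector z-axis (col 2 of R) = (0.8660,-0.5000,-0.0000)
R[1][2] = -0.5000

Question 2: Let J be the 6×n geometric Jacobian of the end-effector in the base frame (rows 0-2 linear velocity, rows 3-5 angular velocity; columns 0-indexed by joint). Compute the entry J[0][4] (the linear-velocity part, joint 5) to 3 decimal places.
axis z_4 = (-0.0000,-0.0000,-1.0000); lever o_n−o_4 = (5.2631,3.1160,-2.5000)
cross product → J_v[:, 4] = (3.1160,-5.2631,0.0000)
J_ω[:, 4] = z_4
entry J[0][4] = 3.1160

3.116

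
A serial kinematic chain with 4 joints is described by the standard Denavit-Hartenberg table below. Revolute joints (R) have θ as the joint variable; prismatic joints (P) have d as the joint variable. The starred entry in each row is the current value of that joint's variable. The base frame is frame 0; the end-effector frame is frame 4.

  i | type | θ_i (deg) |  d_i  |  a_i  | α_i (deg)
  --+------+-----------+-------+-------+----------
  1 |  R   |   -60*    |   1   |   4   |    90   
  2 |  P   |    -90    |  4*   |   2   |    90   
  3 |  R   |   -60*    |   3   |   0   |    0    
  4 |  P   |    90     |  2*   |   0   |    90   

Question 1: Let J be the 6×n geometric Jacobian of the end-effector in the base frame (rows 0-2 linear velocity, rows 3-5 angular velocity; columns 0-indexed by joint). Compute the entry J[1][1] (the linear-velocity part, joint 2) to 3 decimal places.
-0.500

prismatic axis z_1 = (-0.8660,-0.5000,0.0000)
J_v[:, 1] = z_1; J_ω[:, 1] = (0,0,0)
entry J[1][1] = -0.5000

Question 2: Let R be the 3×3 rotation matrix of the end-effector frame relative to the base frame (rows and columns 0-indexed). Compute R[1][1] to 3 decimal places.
End-effector y-axis (col 1 of R) = (-0.5000,0.8660,-0.0000)
R[1][1] = 0.8660

0.866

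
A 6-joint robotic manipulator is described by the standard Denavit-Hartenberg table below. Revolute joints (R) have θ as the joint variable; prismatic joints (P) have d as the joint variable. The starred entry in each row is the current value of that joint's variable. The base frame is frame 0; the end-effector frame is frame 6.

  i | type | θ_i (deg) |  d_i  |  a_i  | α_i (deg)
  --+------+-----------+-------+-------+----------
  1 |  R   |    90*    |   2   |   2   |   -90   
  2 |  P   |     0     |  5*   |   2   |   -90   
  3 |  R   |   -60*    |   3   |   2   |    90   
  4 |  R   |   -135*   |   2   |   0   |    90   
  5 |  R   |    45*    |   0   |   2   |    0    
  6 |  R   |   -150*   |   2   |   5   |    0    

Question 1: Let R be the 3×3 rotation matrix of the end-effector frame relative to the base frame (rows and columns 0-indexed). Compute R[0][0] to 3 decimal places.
End-effector x-axis (col 0 of R) = (0.3245,0.9280,-0.1830)
R[0][0] = 0.3245

0.324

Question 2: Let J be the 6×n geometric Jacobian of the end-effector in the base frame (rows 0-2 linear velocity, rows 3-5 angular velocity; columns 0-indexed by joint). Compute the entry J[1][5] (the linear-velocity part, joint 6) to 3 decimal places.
-0.587

axis z_5 = (0.6124,-0.3536,-0.7071); lever o_n−o_5 = (2.8471,3.9330,-2.3293)
cross product → J_v[:, 5] = (3.6046,-0.5868,3.4151)
J_ω[:, 5] = z_5
entry J[1][5] = -0.5868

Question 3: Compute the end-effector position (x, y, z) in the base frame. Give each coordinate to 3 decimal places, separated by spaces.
-4.726 5.476 -2.329

after link 1: o_1 = (0.0000, 2.0000, 2.0000)
after link 2: o_2 = (-5.0000, 4.0000, 2.0000)
after link 3: o_3 = (-6.7321, 5.0000, -1.0000)
after link 4: o_4 = (-7.7321, 3.2679, -1.0000)
after link 5: o_5 = (-7.5731, 1.5432, 0.0000)
after link 6: o_6 = (-4.7260, 5.4762, -2.3293)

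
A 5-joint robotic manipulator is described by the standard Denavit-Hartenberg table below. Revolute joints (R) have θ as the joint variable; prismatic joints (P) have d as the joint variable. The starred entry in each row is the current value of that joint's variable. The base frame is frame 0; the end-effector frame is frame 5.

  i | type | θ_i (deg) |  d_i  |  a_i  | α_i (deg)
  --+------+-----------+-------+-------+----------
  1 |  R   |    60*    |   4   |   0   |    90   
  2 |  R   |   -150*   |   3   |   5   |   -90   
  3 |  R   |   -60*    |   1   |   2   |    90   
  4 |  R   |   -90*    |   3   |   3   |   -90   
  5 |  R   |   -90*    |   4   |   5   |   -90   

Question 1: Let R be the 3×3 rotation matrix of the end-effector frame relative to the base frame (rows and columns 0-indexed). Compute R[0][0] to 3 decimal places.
0.808

End-effector x-axis (col 0 of R) = (0.8080,0.3995,0.4330)
R[0][0] = 0.8080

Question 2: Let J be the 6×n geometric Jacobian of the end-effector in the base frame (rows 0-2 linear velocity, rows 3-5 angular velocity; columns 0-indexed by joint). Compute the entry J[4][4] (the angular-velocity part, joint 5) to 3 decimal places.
-0.808

axis z_4 = (0.5335,-0.8080,-0.2500); lever o_n−o_4 = (6.1740,-1.2345,1.1651)
cross product → J_v[:, 4] = (-1.2500,-2.1651,4.3301)
J_ω[:, 4] = z_4
entry J[4][4] = -0.8080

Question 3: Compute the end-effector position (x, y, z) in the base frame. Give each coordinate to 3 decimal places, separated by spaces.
9.598 -7.768 5.196

after link 1: o_1 = (0.0000, 0.0000, 4.0000)
after link 2: o_2 = (0.4330, -5.2500, 1.5000)
after link 3: o_3 = (1.7500, -6.4330, 0.1340)
after link 4: o_4 = (3.4240, -6.5335, 4.0311)
after link 5: o_5 = (9.5981, -7.7679, 5.1962)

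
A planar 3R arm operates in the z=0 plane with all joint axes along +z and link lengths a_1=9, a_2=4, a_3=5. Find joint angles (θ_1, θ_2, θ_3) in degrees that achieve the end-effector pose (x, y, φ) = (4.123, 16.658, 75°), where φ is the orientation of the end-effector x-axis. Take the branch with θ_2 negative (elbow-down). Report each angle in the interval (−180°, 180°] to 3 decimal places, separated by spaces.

89.997 -44.998 30.001

wrist centre = target − a_3·(cos φ, sin φ) = (2.8289, 11.8284)
cos θ_2 = (147.9131−9²−4²)/(2·9·4) = 0.7071; θ_2 = -44.9985° (elbow-down)
β = atan2(11.8284,2.8289) = 76.5496°; ψ = atan2(-2.8284,11.8285) = -13.4477°
θ_1 = β − ψ = 89.9973°
θ_3 = φ − θ_1 − θ_2 = 30.0011° (wrapped to (-180°,180°])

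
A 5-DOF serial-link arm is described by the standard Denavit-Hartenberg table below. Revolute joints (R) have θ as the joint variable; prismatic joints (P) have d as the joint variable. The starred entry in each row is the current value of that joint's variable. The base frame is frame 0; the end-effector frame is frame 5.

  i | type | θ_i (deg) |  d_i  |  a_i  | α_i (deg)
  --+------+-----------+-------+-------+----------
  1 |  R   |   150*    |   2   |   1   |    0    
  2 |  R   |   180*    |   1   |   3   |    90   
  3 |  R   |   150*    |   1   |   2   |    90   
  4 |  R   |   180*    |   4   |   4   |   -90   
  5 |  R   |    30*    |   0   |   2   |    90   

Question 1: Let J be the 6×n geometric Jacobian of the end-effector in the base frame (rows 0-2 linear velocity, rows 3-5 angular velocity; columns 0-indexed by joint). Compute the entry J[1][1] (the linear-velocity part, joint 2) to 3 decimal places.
axis z_1 = (0.0000,0.0000,1.0000); lever o_n−o_1 = (6.1962,-4.7321,1.7321)
cross product → J_v[:, 1] = (4.7321,6.1962,-0.0000)
J_ω[:, 1] = z_1
entry J[1][1] = 6.1962

6.196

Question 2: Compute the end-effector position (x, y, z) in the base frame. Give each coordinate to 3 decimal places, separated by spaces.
5.330 -4.232 3.732

after link 1: o_1 = (-0.8660, 0.5000, 2.0000)
after link 2: o_2 = (1.7321, -1.0000, 3.0000)
after link 3: o_3 = (-0.2679, -1.0000, 4.0000)
after link 4: o_4 = (4.4641, -3.7321, 5.4641)
after link 5: o_5 = (5.3301, -4.2321, 3.7321)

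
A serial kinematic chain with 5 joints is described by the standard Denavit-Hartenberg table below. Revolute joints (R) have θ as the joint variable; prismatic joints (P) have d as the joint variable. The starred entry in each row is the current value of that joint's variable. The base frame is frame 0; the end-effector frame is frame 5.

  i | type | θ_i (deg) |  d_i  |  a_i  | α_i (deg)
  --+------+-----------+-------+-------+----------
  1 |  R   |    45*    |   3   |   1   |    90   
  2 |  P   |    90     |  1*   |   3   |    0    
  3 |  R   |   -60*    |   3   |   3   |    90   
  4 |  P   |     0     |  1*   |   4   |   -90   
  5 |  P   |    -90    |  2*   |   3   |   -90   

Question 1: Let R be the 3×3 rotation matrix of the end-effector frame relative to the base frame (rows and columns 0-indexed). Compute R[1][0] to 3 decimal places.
End-effector x-axis (col 0 of R) = (0.3536,0.3536,-0.8660)
R[1][0] = 0.3536

0.354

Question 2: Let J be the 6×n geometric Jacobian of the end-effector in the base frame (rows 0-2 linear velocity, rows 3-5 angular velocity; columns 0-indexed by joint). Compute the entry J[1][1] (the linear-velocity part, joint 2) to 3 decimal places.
prismatic axis z_1 = (0.7071,-0.7071,0.0000)
J_v[:, 1] = z_1; J_ω[:, 1] = (0,0,0)
entry J[1][1] = -0.7071

-0.707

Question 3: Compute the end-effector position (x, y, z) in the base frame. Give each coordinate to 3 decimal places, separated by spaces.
10.651 2.165 6.036

after link 1: o_1 = (0.7071, 0.7071, 3.0000)
after link 2: o_2 = (1.4142, 0.0000, 6.0000)
after link 3: o_3 = (5.3727, -0.2842, 7.5000)
after link 4: o_4 = (8.1757, 2.5188, 8.6340)
after link 5: o_5 = (10.6506, 2.1653, 6.0359)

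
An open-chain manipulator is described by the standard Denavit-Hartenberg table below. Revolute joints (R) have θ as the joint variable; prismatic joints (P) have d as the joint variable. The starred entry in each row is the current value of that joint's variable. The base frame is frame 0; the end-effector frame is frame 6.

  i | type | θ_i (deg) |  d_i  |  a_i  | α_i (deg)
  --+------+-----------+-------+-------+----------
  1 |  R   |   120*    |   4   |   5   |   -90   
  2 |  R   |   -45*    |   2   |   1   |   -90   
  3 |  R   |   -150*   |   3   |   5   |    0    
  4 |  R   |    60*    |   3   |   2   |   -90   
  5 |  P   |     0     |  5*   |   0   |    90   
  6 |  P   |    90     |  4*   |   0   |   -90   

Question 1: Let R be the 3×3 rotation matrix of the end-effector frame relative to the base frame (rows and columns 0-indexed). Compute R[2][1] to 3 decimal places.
End-effector y-axis (col 1 of R) = (0.3536,-0.6124,0.7071)
R[2][1] = 0.7071

0.707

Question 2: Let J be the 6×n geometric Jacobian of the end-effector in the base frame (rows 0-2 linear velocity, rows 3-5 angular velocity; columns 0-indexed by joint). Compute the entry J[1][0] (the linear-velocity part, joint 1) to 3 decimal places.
-12.255

axis z_0 = ẑ; lever o_n−o_0 = (-12.2551,8.2264,-1.8903)
cross product → J_v[:, 0] = (-8.2264,-12.2551,0.0000)
J_ω[:, 0] = z_0
entry J[1][0] = -12.2551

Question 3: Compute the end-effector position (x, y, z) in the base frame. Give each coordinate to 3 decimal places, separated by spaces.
after link 1: o_1 = (-2.5000, 4.3301, 4.0000)
after link 2: o_2 = (-4.5856, 3.9425, 4.7071)
after link 3: o_3 = (-6.2804, 1.8780, -0.4761)
after link 4: o_4 = (-9.0731, 2.7151, -2.5974)
after link 5: o_5 = (-10.8409, 5.7769, 0.9381)
after link 6: o_6 = (-12.2551, 8.2264, -1.8903)

-12.255 8.226 -1.890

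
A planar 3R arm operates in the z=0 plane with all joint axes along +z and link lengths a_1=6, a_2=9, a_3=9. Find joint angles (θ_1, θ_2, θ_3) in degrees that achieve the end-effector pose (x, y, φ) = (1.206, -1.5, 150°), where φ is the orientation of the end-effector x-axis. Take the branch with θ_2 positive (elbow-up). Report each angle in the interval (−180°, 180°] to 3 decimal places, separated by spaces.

wrist centre = target − a_3·(cos φ, sin φ) = (9.0002, -6.0000)
cos θ_2 = (117.0041−6²−9²)/(2·6·9) = 0.0000; θ_2 = 89.9978° (elbow-up)
β = atan2(-6.0000,9.0002) = -33.6894°; ψ = atan2(9.0000,6.0003) = 56.3084°
θ_1 = β − ψ = -89.9978°
θ_3 = φ − θ_1 − θ_2 = 150.0000° (wrapped to (-180°,180°])

-89.998 89.998 150.000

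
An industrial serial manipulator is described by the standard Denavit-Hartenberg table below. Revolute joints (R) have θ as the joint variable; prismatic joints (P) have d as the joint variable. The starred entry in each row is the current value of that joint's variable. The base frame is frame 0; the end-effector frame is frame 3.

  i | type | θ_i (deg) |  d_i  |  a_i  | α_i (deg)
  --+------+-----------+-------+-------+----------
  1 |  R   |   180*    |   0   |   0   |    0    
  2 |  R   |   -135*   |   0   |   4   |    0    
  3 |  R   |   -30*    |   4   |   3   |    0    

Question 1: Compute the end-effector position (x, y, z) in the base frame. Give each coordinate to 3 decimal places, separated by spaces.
after link 1: o_1 = (0.0000, 0.0000, 0.0000)
after link 2: o_2 = (2.8284, 2.8284, 0.0000)
after link 3: o_3 = (5.7262, 3.6049, 4.0000)

5.726 3.605 4.000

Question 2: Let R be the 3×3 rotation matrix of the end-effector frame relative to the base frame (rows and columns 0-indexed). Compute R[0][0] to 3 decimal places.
End-effector x-axis (col 0 of R) = (0.9659,0.2588,0.0000)
R[0][0] = 0.9659

0.966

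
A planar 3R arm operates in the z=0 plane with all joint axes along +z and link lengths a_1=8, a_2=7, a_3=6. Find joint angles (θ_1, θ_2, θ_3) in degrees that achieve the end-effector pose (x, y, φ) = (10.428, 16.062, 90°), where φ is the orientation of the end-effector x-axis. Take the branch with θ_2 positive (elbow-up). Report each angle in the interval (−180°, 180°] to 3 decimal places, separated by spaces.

wrist centre = target − a_3·(cos φ, sin φ) = (10.4280, 10.0620)
cos θ_2 = (209.9870−8²−7²)/(2·8·7) = 0.8660; θ_2 = 30.0080° (elbow-up)
β = atan2(10.0620,10.4280) = 43.9767°; ψ = atan2(3.5008,14.0617) = 13.9803°
θ_1 = β − ψ = 29.9963°
θ_3 = φ − θ_1 − θ_2 = 29.9957° (wrapped to (-180°,180°])

29.996 30.008 29.996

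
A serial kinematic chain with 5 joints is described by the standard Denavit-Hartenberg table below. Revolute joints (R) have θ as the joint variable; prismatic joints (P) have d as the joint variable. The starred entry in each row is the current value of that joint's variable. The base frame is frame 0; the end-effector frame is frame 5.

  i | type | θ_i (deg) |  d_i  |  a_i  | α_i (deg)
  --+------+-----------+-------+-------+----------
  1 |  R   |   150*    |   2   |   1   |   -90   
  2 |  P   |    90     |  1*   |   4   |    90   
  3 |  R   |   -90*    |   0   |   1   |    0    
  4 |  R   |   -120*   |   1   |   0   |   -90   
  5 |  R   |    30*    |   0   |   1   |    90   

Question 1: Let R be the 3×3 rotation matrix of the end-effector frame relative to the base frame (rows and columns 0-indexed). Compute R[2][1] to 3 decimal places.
0.500

End-effector y-axis (col 1 of R) = (0.4330,0.7500,0.5000)
R[2][1] = 0.5000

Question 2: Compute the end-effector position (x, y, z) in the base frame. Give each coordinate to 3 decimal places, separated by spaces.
-1.516 0.375 -1.250

after link 1: o_1 = (-0.8660, 0.5000, 2.0000)
after link 2: o_2 = (-1.3660, -0.3660, -2.0000)
after link 3: o_3 = (-0.8660, 0.5000, -2.0000)
after link 4: o_4 = (-1.7321, 1.0000, -2.0000)
after link 5: o_5 = (-1.5155, 0.3750, -1.2500)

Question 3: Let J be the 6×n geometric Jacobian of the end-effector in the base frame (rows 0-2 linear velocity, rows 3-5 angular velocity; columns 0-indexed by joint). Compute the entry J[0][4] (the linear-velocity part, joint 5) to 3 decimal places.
axis z_4 = (0.4330,0.7500,0.5000); lever o_n−o_4 = (0.2165,-0.6250,0.7500)
cross product → J_v[:, 4] = (0.8750,-0.2165,-0.4330)
J_ω[:, 4] = z_4
entry J[0][4] = 0.8750

0.875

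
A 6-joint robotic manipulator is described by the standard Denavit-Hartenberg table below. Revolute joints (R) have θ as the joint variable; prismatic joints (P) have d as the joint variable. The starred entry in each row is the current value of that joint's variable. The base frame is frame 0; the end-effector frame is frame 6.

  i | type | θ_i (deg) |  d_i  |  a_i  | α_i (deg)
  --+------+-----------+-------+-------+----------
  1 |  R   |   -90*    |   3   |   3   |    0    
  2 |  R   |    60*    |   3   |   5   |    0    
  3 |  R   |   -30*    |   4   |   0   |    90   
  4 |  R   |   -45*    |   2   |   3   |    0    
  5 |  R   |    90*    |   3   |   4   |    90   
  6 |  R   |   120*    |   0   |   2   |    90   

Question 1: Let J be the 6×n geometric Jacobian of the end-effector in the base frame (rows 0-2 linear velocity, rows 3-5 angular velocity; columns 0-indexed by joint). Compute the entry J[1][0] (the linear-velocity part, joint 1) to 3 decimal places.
0.621

axis z_0 = ẑ; lever o_n−o_0 = (0.6213,-12.5403,10.0000)
cross product → J_v[:, 0] = (12.5403,0.6213,-0.0000)
J_ω[:, 0] = z_0
entry J[1][0] = 0.6213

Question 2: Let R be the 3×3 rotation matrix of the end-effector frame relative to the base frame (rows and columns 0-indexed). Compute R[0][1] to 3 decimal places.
0.354

End-effector y-axis (col 1 of R) = (0.3536,-0.6124,-0.7071)
R[0][1] = 0.3536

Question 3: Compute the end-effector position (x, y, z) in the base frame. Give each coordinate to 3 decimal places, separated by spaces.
after link 1: o_1 = (0.0000, -3.0000, 3.0000)
after link 2: o_2 = (4.3301, -5.5000, 6.0000)
after link 3: o_3 = (4.3301, -5.5000, 10.0000)
after link 4: o_4 = (3.6587, -8.3371, 7.8787)
after link 5: o_5 = (2.4749, -12.2866, 10.7071)
after link 6: o_6 = (0.6213, -12.5403, 10.0000)

0.621 -12.540 10.000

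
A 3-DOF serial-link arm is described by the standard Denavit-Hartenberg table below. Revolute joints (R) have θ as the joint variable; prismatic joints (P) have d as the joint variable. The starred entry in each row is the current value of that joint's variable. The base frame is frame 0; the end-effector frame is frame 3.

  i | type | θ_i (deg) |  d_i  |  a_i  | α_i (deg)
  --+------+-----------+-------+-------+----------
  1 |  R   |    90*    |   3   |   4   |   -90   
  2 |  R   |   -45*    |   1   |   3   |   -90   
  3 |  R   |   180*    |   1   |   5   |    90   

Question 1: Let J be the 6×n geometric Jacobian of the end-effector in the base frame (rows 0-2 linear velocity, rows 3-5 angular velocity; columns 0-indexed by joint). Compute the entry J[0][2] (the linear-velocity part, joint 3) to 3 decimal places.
-5.000

axis z_2 = (-0.0000,0.7071,-0.7071); lever o_n−o_2 = (0.0000,-2.8284,-4.2426)
cross product → J_v[:, 2] = (-5.0000,-0.0000,0.0000)
J_ω[:, 2] = z_2
entry J[0][2] = -5.0000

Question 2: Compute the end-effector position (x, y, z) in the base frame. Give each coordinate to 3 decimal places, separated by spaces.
-1.000 3.293 0.879

after link 1: o_1 = (0.0000, 4.0000, 3.0000)
after link 2: o_2 = (-1.0000, 6.1213, 5.1213)
after link 3: o_3 = (-1.0000, 3.2929, 0.8787)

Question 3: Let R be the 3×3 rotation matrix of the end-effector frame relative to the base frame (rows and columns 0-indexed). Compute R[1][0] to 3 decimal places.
-0.707

End-effector x-axis (col 0 of R) = (0.0000,-0.7071,-0.7071)
R[1][0] = -0.7071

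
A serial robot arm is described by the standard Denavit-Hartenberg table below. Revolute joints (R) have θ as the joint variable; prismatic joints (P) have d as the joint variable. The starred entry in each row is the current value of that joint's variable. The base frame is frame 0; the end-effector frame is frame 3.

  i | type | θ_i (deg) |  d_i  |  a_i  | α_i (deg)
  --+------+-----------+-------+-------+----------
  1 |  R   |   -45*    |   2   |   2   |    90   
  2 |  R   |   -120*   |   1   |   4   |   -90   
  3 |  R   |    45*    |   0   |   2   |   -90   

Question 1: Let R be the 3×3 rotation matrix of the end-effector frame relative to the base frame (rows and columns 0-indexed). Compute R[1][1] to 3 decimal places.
End-effector y-axis (col 1 of R) = (-0.6124,0.6124,0.5000)
R[1][1] = 0.6124

0.612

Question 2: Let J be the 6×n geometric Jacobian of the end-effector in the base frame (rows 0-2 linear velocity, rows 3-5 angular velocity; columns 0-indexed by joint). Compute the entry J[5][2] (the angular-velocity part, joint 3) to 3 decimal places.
axis z_2 = (0.6124,-0.6124,-0.5000); lever o_n−o_2 = (0.5000,1.5000,-1.2247)
cross product → J_v[:, 2] = (1.5000,0.5000,1.2247)
J_ω[:, 2] = z_2
entry J[5][2] = -0.5000

-0.500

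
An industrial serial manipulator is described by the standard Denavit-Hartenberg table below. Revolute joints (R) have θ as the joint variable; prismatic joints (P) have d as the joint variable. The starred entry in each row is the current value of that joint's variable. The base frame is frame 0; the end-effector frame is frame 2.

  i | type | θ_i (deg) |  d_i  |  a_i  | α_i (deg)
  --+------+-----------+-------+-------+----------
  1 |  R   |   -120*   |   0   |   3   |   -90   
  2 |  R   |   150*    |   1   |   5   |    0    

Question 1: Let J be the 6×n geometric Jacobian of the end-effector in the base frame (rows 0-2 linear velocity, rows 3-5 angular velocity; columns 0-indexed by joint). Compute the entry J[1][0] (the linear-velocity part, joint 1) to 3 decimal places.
1.531

axis z_0 = ẑ; lever o_n−o_0 = (1.5311,0.6519,-2.5000)
cross product → J_v[:, 0] = (-0.6519,1.5311,0.0000)
J_ω[:, 0] = z_0
entry J[1][0] = 1.5311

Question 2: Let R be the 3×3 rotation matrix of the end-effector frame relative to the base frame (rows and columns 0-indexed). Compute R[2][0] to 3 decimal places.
End-effector x-axis (col 0 of R) = (0.4330,0.7500,-0.5000)
R[2][0] = -0.5000

-0.500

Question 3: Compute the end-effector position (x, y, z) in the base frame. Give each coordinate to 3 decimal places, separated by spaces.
1.531 0.652 -2.500

after link 1: o_1 = (-1.5000, -2.5981, 0.0000)
after link 2: o_2 = (1.5311, 0.6519, -2.5000)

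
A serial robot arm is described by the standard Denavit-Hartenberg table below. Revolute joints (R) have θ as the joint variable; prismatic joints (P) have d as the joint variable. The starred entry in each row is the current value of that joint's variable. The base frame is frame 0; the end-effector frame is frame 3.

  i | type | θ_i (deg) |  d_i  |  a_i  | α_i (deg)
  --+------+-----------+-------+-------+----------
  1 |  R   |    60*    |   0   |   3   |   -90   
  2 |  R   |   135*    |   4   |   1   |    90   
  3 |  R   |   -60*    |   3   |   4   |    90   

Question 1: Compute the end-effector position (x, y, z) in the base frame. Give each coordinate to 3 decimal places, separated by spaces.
after link 1: o_1 = (1.5000, 2.5981, 0.0000)
after link 2: o_2 = (-2.3177, 3.9857, -0.7071)
after link 3: o_3 = (1.0359, 2.8660, -4.2426)

1.036 2.866 -4.243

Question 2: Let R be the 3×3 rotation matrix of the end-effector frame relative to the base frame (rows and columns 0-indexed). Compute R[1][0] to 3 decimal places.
-0.739

End-effector x-axis (col 0 of R) = (0.5732,-0.7392,-0.3536)
R[1][0] = -0.7392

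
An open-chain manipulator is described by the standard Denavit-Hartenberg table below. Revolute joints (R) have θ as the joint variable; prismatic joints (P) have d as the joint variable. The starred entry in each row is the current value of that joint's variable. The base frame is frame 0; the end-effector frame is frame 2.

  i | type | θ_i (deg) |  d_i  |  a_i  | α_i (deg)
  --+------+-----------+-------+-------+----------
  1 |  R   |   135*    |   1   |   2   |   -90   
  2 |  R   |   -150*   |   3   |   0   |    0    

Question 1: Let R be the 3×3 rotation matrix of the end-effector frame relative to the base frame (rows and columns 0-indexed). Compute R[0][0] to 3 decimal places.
0.612

End-effector x-axis (col 0 of R) = (0.6124,-0.6124,0.5000)
R[0][0] = 0.6124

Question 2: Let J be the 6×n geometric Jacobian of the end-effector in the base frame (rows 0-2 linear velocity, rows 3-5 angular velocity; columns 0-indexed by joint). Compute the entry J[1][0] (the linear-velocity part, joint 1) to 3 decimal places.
-3.536

axis z_0 = ẑ; lever o_n−o_0 = (-3.5355,-0.7071,1.0000)
cross product → J_v[:, 0] = (0.7071,-3.5355,0.0000)
J_ω[:, 0] = z_0
entry J[1][0] = -3.5355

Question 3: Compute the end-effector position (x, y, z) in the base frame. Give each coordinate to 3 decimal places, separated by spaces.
-3.536 -0.707 1.000

after link 1: o_1 = (-1.4142, 1.4142, 1.0000)
after link 2: o_2 = (-3.5355, -0.7071, 1.0000)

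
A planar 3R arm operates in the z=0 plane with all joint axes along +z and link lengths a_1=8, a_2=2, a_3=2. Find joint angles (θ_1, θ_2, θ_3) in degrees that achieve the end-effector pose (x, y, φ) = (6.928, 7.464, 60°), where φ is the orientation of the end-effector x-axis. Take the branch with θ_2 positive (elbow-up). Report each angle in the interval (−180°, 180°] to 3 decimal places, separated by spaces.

wrist centre = target − a_3·(cos φ, sin φ) = (5.9280, 5.7319)
cos θ_2 = (67.9964−8²−2²)/(2·8·2) = -0.0001; θ_2 = 90.0064° (elbow-up)
β = atan2(5.7319,5.9280) = 44.0367°; ψ = atan2(2.0000,7.9998) = 14.0366°
θ_1 = β − ψ = 30.0001°
θ_3 = φ − θ_1 − θ_2 = -60.0065° (wrapped to (-180°,180°])

30.000 90.006 -60.006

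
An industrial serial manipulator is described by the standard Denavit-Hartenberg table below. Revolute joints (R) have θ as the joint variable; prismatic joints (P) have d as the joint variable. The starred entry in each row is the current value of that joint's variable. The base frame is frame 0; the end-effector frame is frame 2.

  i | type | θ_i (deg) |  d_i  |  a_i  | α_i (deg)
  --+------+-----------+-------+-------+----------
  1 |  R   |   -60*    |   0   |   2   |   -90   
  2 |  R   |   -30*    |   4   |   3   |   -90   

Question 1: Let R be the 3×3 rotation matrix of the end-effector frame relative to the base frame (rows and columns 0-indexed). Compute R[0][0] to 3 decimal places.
End-effector x-axis (col 0 of R) = (0.4330,-0.7500,0.5000)
R[0][0] = 0.4330

0.433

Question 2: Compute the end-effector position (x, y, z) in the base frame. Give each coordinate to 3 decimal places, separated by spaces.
5.763 -1.982 1.500

after link 1: o_1 = (1.0000, -1.7321, 0.0000)
after link 2: o_2 = (5.7631, -1.9821, 1.5000)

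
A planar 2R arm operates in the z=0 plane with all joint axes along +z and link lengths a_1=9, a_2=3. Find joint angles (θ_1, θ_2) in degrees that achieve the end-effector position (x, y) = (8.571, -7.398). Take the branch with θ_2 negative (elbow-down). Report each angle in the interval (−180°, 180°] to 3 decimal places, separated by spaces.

-30.003 -44.987

cos θ_2 = (128.1924−9²−3²)/(2·9·3) = 0.7073; θ_2 = -44.9870° (elbow-down)
β = atan2(-7.3980,8.5710) = -40.7989°; ψ = atan2(-2.1208,11.1218) = -10.7962°
θ_1 = β − ψ = -30.0027°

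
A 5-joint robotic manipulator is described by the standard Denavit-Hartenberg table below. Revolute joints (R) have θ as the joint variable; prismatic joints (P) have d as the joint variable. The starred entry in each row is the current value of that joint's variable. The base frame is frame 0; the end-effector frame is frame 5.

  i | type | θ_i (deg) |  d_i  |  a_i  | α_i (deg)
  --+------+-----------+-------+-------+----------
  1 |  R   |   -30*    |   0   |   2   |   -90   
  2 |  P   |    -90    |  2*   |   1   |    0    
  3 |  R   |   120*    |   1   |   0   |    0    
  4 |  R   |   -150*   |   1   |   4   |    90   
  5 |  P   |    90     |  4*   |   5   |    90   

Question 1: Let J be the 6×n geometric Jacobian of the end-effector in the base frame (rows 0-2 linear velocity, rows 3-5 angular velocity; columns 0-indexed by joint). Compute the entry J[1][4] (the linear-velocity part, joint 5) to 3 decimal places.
0.433

prismatic axis z_4 = (-0.7500,0.4330,-0.5000)
J_v[:, 4] = z_4; J_ω[:, 4] = (0,0,0)
entry J[1][4] = 0.4330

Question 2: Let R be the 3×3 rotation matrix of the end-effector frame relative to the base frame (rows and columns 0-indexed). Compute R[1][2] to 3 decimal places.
End-effector z-axis (col 2 of R) = (-0.4330,0.2500,0.8660)
R[1][2] = 0.2500

0.250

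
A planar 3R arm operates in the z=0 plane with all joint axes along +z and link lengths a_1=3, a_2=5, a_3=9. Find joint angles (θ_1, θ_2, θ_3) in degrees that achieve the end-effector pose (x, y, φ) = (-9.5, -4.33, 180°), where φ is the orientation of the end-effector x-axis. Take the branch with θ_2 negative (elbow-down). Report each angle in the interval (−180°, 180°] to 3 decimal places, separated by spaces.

-13.172 -120.002 -46.826

wrist centre = target − a_3·(cos φ, sin φ) = (-0.5000, -4.3300)
cos θ_2 = (18.9989−3²−5²)/(2·3·5) = -0.5000; θ_2 = -120.0024° (elbow-down)
β = atan2(-4.3300,-0.5000) = -96.5870°; ψ = atan2(-4.3300,0.4998) = -83.4155°
θ_1 = β − ψ = -13.1715°
θ_3 = φ − θ_1 − θ_2 = -46.8261° (wrapped to (-180°,180°])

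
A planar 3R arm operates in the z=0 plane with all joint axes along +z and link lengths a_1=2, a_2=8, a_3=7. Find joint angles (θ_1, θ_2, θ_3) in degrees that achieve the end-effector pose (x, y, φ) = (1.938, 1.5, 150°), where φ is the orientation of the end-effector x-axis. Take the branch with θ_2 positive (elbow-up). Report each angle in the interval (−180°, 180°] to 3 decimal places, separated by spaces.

-89.995 89.995 150.000

wrist centre = target − a_3·(cos φ, sin φ) = (8.0002, -2.0000)
cos θ_2 = (68.0028−2²−8²)/(2·2·8) = 0.0001; θ_2 = 89.9949° (elbow-up)
β = atan2(-2.0000,8.0002) = -14.0359°; ψ = atan2(8.0000,2.0007) = 75.9590°
θ_1 = β − ψ = -89.9949°
θ_3 = φ − θ_1 − θ_2 = 150.0000° (wrapped to (-180°,180°])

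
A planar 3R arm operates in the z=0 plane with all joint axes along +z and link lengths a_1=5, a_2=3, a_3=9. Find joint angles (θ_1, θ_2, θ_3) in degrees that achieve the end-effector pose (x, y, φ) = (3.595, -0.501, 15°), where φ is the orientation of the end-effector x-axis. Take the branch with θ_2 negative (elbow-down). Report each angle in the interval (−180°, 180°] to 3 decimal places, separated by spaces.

-120.001 -89.992 -135.006

wrist centre = target − a_3·(cos φ, sin φ) = (-5.0983, -2.8304)
cos θ_2 = (34.0040−5²−3²)/(2·5·3) = 0.0001; θ_2 = -89.9924° (elbow-down)
β = atan2(-2.8304,-5.0983) = -150.9629°; ψ = atan2(-3.0000,5.0004) = -30.9617°
θ_1 = β − ψ = -120.0011°
θ_3 = φ − θ_1 − θ_2 = -135.0065° (wrapped to (-180°,180°])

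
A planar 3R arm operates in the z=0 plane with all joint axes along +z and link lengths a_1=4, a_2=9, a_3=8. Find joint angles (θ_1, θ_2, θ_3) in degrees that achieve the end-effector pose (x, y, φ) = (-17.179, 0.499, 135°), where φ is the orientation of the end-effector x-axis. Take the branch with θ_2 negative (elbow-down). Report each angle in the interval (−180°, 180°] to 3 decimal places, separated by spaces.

wrist centre = target − a_3·(cos φ, sin φ) = (-11.5221, -5.1579)
cos θ_2 = (159.3633−4²−9²)/(2·4·9) = 0.8662; θ_2 = -29.9849° (elbow-down)
β = atan2(-5.1579,-11.5221) = -155.8845°; ψ = atan2(-4.4979,11.7954) = -20.8734°
θ_1 = β − ψ = -135.0111°
θ_3 = φ − θ_1 − θ_2 = -60.0040° (wrapped to (-180°,180°])

-135.011 -29.985 -60.004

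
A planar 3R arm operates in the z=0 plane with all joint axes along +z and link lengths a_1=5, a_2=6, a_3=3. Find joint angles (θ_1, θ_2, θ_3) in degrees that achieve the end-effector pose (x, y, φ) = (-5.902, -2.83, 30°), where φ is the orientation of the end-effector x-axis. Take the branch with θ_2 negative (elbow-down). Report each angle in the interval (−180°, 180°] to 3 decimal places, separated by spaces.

-120.001 -60.000 -149.999

wrist centre = target − a_3·(cos φ, sin φ) = (-8.5001, -4.3300)
cos θ_2 = (91.0002−5²−6²)/(2·5·6) = 0.5000; θ_2 = -59.9998° (elbow-down)
β = atan2(-4.3300,-8.5001) = -153.0054°; ψ = atan2(-5.1961,8.0000) = -33.0044°
θ_1 = β − ψ = -120.0010°
θ_3 = φ − θ_1 − θ_2 = -149.9992° (wrapped to (-180°,180°])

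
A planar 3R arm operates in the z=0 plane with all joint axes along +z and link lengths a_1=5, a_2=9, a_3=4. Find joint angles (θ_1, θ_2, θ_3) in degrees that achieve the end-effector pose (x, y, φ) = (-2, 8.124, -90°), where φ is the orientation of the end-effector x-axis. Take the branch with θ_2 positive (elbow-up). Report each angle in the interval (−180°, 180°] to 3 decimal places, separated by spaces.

59.996 60.006 149.998

wrist centre = target − a_3·(cos φ, sin φ) = (-2.0000, 12.1240)
cos θ_2 = (150.9914−5²−9²)/(2·5·9) = 0.4999; θ_2 = 60.0063° (elbow-up)
β = atan2(12.1240,-2.0000) = 99.3673°; ψ = atan2(7.7947,9.4991) = 39.3713°
θ_1 = β − ψ = 59.9959°
θ_3 = φ − θ_1 − θ_2 = 149.9977° (wrapped to (-180°,180°])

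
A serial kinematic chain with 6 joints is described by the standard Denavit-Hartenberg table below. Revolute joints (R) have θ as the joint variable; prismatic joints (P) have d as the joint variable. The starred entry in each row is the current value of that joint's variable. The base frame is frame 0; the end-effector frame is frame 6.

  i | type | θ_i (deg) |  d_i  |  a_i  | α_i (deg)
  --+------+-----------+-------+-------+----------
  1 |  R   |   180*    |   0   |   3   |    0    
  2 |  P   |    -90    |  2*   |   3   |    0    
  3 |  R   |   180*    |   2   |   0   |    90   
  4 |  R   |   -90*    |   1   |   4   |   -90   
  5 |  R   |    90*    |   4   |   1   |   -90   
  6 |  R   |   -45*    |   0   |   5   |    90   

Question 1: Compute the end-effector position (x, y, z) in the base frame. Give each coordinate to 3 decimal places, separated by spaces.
0.536 -4.536 -0.000

after link 1: o_1 = (-3.0000, 0.0000, 0.0000)
after link 2: o_2 = (-3.0000, 3.0000, 2.0000)
after link 3: o_3 = (-3.0000, 3.0000, 4.0000)
after link 4: o_4 = (-4.0000, 3.0000, 0.0000)
after link 5: o_5 = (-3.0000, -1.0000, 0.0000)
after link 6: o_6 = (0.5355, -4.5355, -0.0000)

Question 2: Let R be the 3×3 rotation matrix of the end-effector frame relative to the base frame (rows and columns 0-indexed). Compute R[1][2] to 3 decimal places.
End-effector z-axis (col 2 of R) = (-0.7071,-0.7071,0.0000)
R[1][2] = -0.7071

-0.707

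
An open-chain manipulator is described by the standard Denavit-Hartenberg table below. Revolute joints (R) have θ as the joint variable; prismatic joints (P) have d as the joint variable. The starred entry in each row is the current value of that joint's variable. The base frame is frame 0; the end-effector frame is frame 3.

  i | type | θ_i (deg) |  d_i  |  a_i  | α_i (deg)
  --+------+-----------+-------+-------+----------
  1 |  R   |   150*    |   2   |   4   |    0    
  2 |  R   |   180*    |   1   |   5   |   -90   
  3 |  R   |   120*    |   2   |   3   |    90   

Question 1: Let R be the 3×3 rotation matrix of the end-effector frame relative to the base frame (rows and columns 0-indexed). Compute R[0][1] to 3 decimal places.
0.500

End-effector y-axis (col 1 of R) = (0.5000,0.8660,0.0000)
R[0][1] = 0.5000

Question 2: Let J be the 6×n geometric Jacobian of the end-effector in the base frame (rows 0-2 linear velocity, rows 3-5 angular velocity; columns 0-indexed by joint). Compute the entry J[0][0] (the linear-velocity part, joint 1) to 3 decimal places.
axis z_0 = ẑ; lever o_n−o_0 = (0.5670,1.9821,0.4019)
cross product → J_v[:, 0] = (-1.9821,0.5670,0.0000)
J_ω[:, 0] = z_0
entry J[0][0] = -1.9821

-1.982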